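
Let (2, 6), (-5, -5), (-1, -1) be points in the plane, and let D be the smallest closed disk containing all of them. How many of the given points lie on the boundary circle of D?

Call the three points A, B, C in the order given.
Side lengths²: AB² = 170, AC² = 58, BC² = 32.
Since AB² = 170 ≥ 58 + 32 = 90, the angle opposite AB is not acute, so the smallest enclosing circle has AB as diameter.
Centre = midpoint of AB = (-1.5, 0.5), r² = 170/4 = 42.5.
The points at distance exactly r from the centre are (2, 6), (-5, -5) — 2 points.

2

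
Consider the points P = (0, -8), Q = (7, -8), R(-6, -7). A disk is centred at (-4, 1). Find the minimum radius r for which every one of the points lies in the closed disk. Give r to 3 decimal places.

14.213

The required radius is the distance from (-4, 1) to the farthest point.
Squared distances: 97, 202, 68.
Maximum is 202, attained at Q.
r = √202 ≈ 14.213.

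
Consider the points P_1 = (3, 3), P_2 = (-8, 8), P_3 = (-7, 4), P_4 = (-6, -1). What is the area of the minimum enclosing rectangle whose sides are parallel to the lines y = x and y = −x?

104

In coordinates u = x + y, v = x − y the rectangle is axis-aligned; the map (x,y)→(u,v) scales areas by 2.
u-values: 6, 0, -3, -7; range = 6 − (-7) = 13.
v-values: 0, -16, -11, -5; range = 0 − (-16) = 16.
Area = (13 × 16) / 2 = 104.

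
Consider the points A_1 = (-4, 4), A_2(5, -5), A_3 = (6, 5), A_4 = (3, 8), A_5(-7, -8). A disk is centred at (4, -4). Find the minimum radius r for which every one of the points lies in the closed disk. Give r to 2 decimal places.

12.04

The required radius is the distance from (4, -4) to the farthest point.
Squared distances: 128, 2, 85, 145, 137.
Maximum is 145, attained at A_4.
r = √145 ≈ 12.04.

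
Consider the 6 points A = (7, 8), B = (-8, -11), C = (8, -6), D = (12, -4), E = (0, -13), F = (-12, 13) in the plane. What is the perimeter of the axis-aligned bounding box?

Width = max x − min x = 12 − (-12) = 24.
Height = max y − min y = 13 − (-13) = 26.
Perimeter = 2(24 + 26) = 100.

100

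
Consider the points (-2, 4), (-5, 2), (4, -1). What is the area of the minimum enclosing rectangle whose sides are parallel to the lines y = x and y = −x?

36

In coordinates u = x + y, v = x − y the rectangle is axis-aligned; the map (x,y)→(u,v) scales areas by 2.
u-values: 2, -3, 3; range = 3 − (-3) = 6.
v-values: -6, -7, 5; range = 5 − (-7) = 12.
Area = (6 × 12) / 2 = 36.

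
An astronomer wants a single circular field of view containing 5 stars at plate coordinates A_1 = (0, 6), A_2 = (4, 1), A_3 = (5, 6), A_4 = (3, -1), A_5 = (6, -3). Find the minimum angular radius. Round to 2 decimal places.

5.41

A smallest enclosing disk is always determined by at most three of the input points on its boundary.
The farthest pair is A_1–A_5 with squared distance 117. The circle on this segment as diameter has centre (3, 1.5) and r² = 117/4 = 29.25.
Check A_2: distance² to centre = 1.25 ≤ 29.25, so it lies inside.
All remaining points lie in this disk, and no smaller disk contains both endpoints, so this is the minimum enclosing circle.
r = √(29.25) ≈ 5.41.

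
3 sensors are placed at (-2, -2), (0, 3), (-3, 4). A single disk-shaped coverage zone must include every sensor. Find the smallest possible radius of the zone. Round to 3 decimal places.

3.047

Call the three points A, B, C in the order given.
Side lengths²: AB² = 29, AC² = 37, BC² = 10.
Since AC² = 37 < 29 + 10 = 39, the triangle is acute, so the smallest enclosing circle is the circumcircle.
Circumcentre = (-79/34, 35/34), r² = 5365/578.
r = √(5365/578) ≈ 3.047.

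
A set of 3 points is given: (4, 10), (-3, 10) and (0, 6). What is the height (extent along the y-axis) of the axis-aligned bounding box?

4

max y = 10, min y = 6, so height = 4.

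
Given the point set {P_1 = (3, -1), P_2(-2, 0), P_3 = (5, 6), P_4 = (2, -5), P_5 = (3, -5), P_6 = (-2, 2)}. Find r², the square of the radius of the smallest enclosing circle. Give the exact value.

A smallest enclosing disk is always determined by at most three of the input points on its boundary.
The farthest pair is P_3–P_4 with squared distance 130. The circle on this segment as diameter has centre (3.5, 0.5) and r² = 130/4 = 32.5.
Check P_1: distance² to centre = 2.5 ≤ 32.5, so it lies inside.
All remaining points lie in this disk, and no smaller disk contains both endpoints, so this is the minimum enclosing circle.

32.5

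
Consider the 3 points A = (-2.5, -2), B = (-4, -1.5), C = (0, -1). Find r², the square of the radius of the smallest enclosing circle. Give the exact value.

Side lengths²: AB² = 2.5, AC² = 7.25, BC² = 16.25.
Since BC² = 16.25 ≥ 7.25 + 2.5 = 9.75, the angle opposite BC is not acute, so the smallest enclosing circle has BC as diameter.
Centre = midpoint of BC = (-2, -1.25), r² = 16.25/4 = 4.0625.

4.0625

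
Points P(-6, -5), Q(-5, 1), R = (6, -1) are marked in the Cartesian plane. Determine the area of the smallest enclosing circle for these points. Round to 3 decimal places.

Side lengths²: PQ² = 37, PR² = 160, QR² = 125.
Since PR² = 160 < 125 + 37 = 162, the triangle is acute, so the smallest enclosing circle is the circumcircle.
Circumcentre = (-1/34, -99/34), r² = 23125/578.
Area = π·r² = π·23125/578 ≈ 125.691.

125.691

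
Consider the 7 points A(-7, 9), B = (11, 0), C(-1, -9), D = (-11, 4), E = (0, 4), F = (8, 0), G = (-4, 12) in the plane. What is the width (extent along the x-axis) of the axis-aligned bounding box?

22

max x = 11, min x = -11, so width = 22.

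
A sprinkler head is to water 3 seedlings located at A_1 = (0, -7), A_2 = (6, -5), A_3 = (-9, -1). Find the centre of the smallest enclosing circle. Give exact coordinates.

(-1.5, -3)

Side lengths²: A_1A_2² = 40, A_1A_3² = 117, A_2A_3² = 241.
Since A_2A_3² = 241 ≥ 117 + 40 = 157, the angle opposite A_2A_3 is not acute, so the smallest enclosing circle has A_2A_3 as diameter.
Centre = midpoint of A_2A_3 = (-1.5, -3), r² = 241/4 = 60.25.
Centre = (-1.5, -3).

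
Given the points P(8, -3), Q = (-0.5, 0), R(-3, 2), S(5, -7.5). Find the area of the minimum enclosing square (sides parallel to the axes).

121

The bounding box has width 11 and height 9.5.
An axis-aligned square enclosing the set must have side ≥ max(width, height).
So the minimum side is max(11, 9.5) = 11.
Area = 11² = 121.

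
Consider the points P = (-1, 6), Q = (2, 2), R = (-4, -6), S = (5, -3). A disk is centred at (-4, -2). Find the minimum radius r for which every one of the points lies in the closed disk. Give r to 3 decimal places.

9.055

The required radius is the distance from (-4, -2) to the farthest point.
Squared distances: 73, 52, 16, 82.
Maximum is 82, attained at S.
r = √82 ≈ 9.055.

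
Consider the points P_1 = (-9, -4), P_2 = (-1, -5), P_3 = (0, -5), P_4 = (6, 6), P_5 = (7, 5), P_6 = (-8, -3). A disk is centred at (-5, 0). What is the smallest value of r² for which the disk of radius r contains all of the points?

The required radius is the distance from (-5, 0) to the farthest point.
Squared distances: 32, 41, 50, 157, 169, 18.
Maximum is 169, attained at P_5.

169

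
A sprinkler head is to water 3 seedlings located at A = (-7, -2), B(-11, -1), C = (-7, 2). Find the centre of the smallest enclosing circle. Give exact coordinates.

Side lengths²: AB² = 17, AC² = 16, BC² = 25.
Since BC² = 25 < 17 + 16 = 33, the triangle is acute, so the smallest enclosing circle is the circumcircle.
Circumcentre = (-8.625, 0), r² = 6.640625.
Centre = (-8.625, 0).

(-8.625, 0)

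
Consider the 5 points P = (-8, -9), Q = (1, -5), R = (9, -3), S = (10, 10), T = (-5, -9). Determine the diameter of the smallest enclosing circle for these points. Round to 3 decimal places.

The farthest pair is P–S with squared distance 685. The circle on this segment as diameter has centre (1, 0.5) and r² = 685/4 = 171.25.
Check Q: distance² to centre = 30.25 ≤ 171.25, so it lies inside.
All remaining points lie in this disk, and no smaller disk contains both endpoints, so this is the minimum enclosing circle.
Diameter = 2r = 2√(171.25) ≈ 26.173.

26.173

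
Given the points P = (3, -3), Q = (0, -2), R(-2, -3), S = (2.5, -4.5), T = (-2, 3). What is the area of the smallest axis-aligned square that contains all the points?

56.25

The bounding box has width 5 and height 7.5.
An axis-aligned square enclosing the set must have side ≥ max(width, height).
So the minimum side is max(5, 7.5) = 7.5.
Area = 7.5² = 56.25.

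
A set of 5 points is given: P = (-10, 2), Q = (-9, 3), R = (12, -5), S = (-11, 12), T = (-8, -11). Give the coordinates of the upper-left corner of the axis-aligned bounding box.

(-11, 12)

x-range [-11, 12], y-range [-11, 12].
The upper-left corner is (-11, 12).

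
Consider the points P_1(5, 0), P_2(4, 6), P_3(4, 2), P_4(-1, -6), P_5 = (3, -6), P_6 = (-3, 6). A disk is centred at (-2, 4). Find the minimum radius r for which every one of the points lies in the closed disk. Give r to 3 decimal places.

11.180

The required radius is the distance from (-2, 4) to the farthest point.
Squared distances: 65, 40, 40, 101, 125, 5.
Maximum is 125, attained at P_5.
r = √125 ≈ 11.180.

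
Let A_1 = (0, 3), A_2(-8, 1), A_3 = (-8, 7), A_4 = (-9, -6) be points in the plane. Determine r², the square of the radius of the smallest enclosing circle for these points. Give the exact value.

The minimum enclosing circle of a finite set is fixed by two of the points (as a diameter) or three (as a circumcircle).
The minimum enclosing circle is determined by three boundary points: A_1, A_3, A_4.
Their circumcentre is (-19/3, 1/3) with r² = 425/9.
The farthest remaining point A_2 is at distance² 29/9 ≤ 425/9.

425/9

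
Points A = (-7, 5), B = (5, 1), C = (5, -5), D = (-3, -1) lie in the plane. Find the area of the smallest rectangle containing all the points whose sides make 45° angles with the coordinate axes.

110

In coordinates u = x + y, v = x − y the rectangle is axis-aligned; the map (x,y)→(u,v) scales areas by 2.
u-values: -2, 6, 0, -4; range = 6 − (-4) = 10.
v-values: -12, 4, 10, -2; range = 10 − (-12) = 22.
Area = (10 × 22) / 2 = 110.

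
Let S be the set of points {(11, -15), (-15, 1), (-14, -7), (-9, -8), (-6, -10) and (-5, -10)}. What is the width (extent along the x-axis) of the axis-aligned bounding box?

max x = 11, min x = -15, so width = 26.

26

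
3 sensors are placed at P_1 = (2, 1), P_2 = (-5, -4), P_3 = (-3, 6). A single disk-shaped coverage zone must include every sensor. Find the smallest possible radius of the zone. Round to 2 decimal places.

Side lengths²: P_1P_2² = 74, P_1P_3² = 50, P_2P_3² = 104.
Since P_2P_3² = 104 < 74 + 50 = 124, the triangle is acute, so the smallest enclosing circle is the circumcircle.
Circumcentre = (-19/6, 5/6), r² = 481/18.
r = √(481/18) ≈ 5.17.

5.17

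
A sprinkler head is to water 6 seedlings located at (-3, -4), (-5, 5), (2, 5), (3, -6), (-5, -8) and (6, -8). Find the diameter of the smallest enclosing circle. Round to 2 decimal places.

The farthest pair is (-5, 5)–(6, -8) with squared distance 290. The circle on this segment as diameter has centre (0.5, -1.5) and r² = 290/4 = 72.5.
Check (-3, -4): distance² to centre = 18.5 ≤ 72.5, so it lies inside.
All remaining points lie in this disk, and no smaller disk contains both endpoints, so this is the minimum enclosing circle.
Diameter = 2r = 2√(72.5) ≈ 17.03.

17.03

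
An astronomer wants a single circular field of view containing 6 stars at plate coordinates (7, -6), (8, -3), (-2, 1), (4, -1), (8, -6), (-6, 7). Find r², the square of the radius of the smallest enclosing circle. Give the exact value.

91.25

A smallest enclosing disk is always determined by at most three of the input points on its boundary.
The farthest pair is (8, -6)–(-6, 7) with squared distance 365. The circle on this segment as diameter has centre (1, 0.5) and r² = 365/4 = 91.25.
Check (7, -6): distance² to centre = 78.25 ≤ 91.25, so it lies inside.
All remaining points lie in this disk, and no smaller disk contains both endpoints, so this is the minimum enclosing circle.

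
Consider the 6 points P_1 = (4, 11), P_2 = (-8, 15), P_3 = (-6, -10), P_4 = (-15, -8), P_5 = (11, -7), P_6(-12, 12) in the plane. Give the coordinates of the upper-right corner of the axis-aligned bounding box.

x-range [-15, 11], y-range [-10, 15].
The upper-right corner is (11, 15).

(11, 15)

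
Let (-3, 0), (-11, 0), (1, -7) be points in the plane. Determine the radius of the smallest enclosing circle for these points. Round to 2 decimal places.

6.95

Call the three points A, B, C in the order given.
Side lengths²: AB² = 64, AC² = 65, BC² = 193.
Since BC² = 193 ≥ 65 + 64 = 129, the angle opposite BC is not acute, so the smallest enclosing circle has BC as diameter.
Centre = midpoint of BC = (-5, -3.5), r² = 193/4 = 48.25.
r = √(48.25) ≈ 6.95.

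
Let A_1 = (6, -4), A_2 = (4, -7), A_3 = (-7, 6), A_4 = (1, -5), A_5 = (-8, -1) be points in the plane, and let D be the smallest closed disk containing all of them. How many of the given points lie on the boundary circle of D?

By Welzl's lemma the MEC is supported by two points (diametrically opposite) or three points (on a circumcircle).
The farthest pair is A_2–A_3 with squared distance 290. The circle on this segment as diameter has centre (-1.5, -0.5) and r² = 290/4 = 72.5.
Check A_1: distance² to centre = 68.5 ≤ 72.5, so it lies inside.
All remaining points lie in this disk, and no smaller disk contains both endpoints, so this is the minimum enclosing circle.
The points at distance exactly r from the centre are A_2, A_3 — 2 points.

2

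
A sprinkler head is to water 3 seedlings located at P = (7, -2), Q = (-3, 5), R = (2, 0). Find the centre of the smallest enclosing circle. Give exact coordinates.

Side lengths²: PQ² = 149, PR² = 29, QR² = 50.
Since PQ² = 149 ≥ 50 + 29 = 79, the angle opposite PQ is not acute, so the smallest enclosing circle has PQ as diameter.
Centre = midpoint of PQ = (2, 1.5), r² = 149/4 = 37.25.
Centre = (2, 1.5).

(2, 1.5)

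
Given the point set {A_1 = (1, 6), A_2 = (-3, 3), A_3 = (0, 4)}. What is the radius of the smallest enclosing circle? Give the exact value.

Side lengths²: A_1A_2² = 25, A_1A_3² = 5, A_2A_3² = 10.
Since A_1A_2² = 25 ≥ 10 + 5 = 15, the angle opposite A_1A_2 is not acute, so the smallest enclosing circle has A_1A_2 as diameter.
Centre = midpoint of A_1A_2 = (-1, 4.5), r² = 25/4 = 6.25.
r = √(6.25) = 2.5.

2.5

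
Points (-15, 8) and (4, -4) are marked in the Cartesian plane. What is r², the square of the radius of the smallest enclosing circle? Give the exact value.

126.25

The smallest circle enclosing two points has them as diameter endpoints.
Centre = midpoint = (-5.5, 2); r² = |(-15, 8)−(4, -4)|²/4 = 505/4 = 126.25.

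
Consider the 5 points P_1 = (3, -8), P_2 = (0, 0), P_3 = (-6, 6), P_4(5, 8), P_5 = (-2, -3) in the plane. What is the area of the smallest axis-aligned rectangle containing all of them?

176

x ranges over [-6, 5], width 11.
y ranges over [-8, 8], height 16.
Area = 11 × 16 = 176.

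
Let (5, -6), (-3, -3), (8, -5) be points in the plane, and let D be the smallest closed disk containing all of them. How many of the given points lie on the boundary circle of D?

Call the three points A, B, C in the order given.
Side lengths²: AB² = 73, AC² = 10, BC² = 125.
Since BC² = 125 ≥ 73 + 10 = 83, the angle opposite BC is not acute, so the smallest enclosing circle has BC as diameter.
Centre = midpoint of BC = (2.5, -4), r² = 125/4 = 31.25.
The points at distance exactly r from the centre are (-3, -3), (8, -5) — 2 points.

2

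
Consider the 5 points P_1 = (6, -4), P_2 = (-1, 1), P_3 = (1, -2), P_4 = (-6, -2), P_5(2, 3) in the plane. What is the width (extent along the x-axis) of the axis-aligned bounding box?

max x = 6, min x = -6, so width = 12.

12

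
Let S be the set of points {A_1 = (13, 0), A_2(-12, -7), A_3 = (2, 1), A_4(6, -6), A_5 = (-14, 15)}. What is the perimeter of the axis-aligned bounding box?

Width = max x − min x = 13 − (-14) = 27.
Height = max y − min y = 15 − (-7) = 22.
Perimeter = 2(27 + 22) = 98.

98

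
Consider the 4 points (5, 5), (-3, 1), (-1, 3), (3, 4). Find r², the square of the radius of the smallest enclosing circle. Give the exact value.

A smallest enclosing disk is always determined by at most three of the input points on its boundary.
The farthest pair is (5, 5)–(-3, 1) with squared distance 80. The circle on this segment as diameter has centre (1, 3) and r² = 80/4 = 20.
Check (-1, 3): distance² to centre = 4 ≤ 20, so it lies inside.
All remaining points lie in this disk, and no smaller disk contains both endpoints, so this is the minimum enclosing circle.

20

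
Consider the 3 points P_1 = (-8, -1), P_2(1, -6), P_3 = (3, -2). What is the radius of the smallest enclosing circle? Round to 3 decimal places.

5.528

Side lengths²: P_1P_2² = 106, P_1P_3² = 122, P_2P_3² = 20.
Since P_1P_3² = 122 < 106 + 20 = 126, the triangle is acute, so the smallest enclosing circle is the circumcircle.
Circumcentre = (-58/23, -40/23), r² = 16165/529.
r = √(16165/529) ≈ 5.528.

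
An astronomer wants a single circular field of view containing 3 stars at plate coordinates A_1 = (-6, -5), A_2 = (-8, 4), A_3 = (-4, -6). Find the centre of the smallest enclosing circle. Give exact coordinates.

Side lengths²: A_1A_2² = 85, A_1A_3² = 5, A_2A_3² = 116.
Since A_2A_3² = 116 ≥ 85 + 5 = 90, the angle opposite A_2A_3 is not acute, so the smallest enclosing circle has A_2A_3 as diameter.
Centre = midpoint of A_2A_3 = (-6, -1), r² = 116/4 = 29.
Centre = (-6, -1).

(-6, -1)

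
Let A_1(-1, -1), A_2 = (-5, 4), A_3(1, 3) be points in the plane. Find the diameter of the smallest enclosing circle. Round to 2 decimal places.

6.70

Side lengths²: A_1A_2² = 41, A_1A_3² = 20, A_2A_3² = 37.
Since A_1A_2² = 41 < 37 + 20 = 57, the triangle is acute, so the smallest enclosing circle is the circumcircle.
Circumcentre = (-29/13, 55/26), r² = 7585/676.
Diameter = 2r = 2√(7585/676) ≈ 6.70.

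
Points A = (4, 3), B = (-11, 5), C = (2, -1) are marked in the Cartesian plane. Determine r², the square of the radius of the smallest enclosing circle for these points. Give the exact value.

Side lengths²: AB² = 229, AC² = 20, BC² = 205.
Since AB² = 229 ≥ 205 + 20 = 225, the angle opposite AB is not acute, so the smallest enclosing circle has AB as diameter.
Centre = midpoint of AB = (-3.5, 4), r² = 229/4 = 57.25.

57.25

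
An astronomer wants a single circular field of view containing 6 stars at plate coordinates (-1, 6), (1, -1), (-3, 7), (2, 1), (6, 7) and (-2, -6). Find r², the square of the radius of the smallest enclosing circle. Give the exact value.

A smallest enclosing disk is always determined by at most three of the input points on its boundary.
The minimum enclosing circle is determined by three boundary points: (-3, 7), (6, 7), (-2, -6).
Their circumcentre is (1.5, 21/26) with r² = 19805/338.
The farthest remaining point (-1, 6) is at distance² 11225/338 ≤ 19805/338.

19805/338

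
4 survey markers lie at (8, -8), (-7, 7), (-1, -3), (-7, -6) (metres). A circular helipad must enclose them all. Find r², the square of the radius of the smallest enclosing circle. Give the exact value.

112.5

A smallest enclosing disk is always determined by at most three of the input points on its boundary.
The farthest pair is (8, -8)–(-7, 7) with squared distance 450. The circle on this segment as diameter has centre (0.5, -0.5) and r² = 450/4 = 112.5.
Check (-1, -3): distance² to centre = 8.5 ≤ 112.5, so it lies inside.
All remaining points lie in this disk, and no smaller disk contains both endpoints, so this is the minimum enclosing circle.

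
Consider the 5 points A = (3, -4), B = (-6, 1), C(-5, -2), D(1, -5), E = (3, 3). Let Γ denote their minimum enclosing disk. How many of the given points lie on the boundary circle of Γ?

A smallest enclosing disk is always determined by at most three of the input points on its boundary.
The minimum enclosing circle is determined by three boundary points: A, B, E.
Their circumcentre is (-17/18, -0.5) with r² = 4505/162.
The farthest remaining point D is at distance² 3893/162 ≤ 4505/162.
The points at distance exactly r from the centre are A, B, E — 3 points.

3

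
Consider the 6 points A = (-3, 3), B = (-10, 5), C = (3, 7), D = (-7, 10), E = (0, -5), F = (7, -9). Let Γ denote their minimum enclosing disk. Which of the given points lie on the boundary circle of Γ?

A smallest enclosing disk is always determined by at most three of the input points on its boundary.
The farthest pair is D–F with squared distance 557. The circle on this segment as diameter has centre (0, 0.5) and r² = 557/4 = 139.25.
Check A: distance² to centre = 15.25 ≤ 139.25, so it lies inside.
All remaining points lie in this disk, and no smaller disk contains both endpoints, so this is the minimum enclosing circle.
The points at distance exactly r from the centre are D, F — 2 points.

D, F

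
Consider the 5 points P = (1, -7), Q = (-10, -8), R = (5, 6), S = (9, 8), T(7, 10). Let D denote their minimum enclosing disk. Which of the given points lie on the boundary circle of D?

Q, S, T

The minimum enclosing circle of a finite set is fixed by two of the points (as a diameter) or three (as a circumcircle).
The minimum enclosing circle is determined by three boundary points: Q, S, T.
Their circumcentre is (-51/70, 19/70) with r² = 378221/2450.
The farthest remaining point R is at distance² 160801/2450 ≤ 378221/2450.
The points at distance exactly r from the centre are Q, S, T — 3 points.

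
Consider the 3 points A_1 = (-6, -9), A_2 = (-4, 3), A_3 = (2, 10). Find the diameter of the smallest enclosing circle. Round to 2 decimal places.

20.62

Side lengths²: A_1A_2² = 148, A_1A_3² = 425, A_2A_3² = 85.
Since A_1A_3² = 425 ≥ 148 + 85 = 233, the angle opposite A_1A_3 is not acute, so the smallest enclosing circle has A_1A_3 as diameter.
Centre = midpoint of A_1A_3 = (-2, 0.5), r² = 425/4 = 106.25.
Diameter = 2r = 2√(106.25) ≈ 20.62.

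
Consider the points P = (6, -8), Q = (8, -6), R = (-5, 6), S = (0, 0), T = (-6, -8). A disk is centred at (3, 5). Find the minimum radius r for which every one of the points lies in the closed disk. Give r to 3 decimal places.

15.811

The required radius is the distance from (3, 5) to the farthest point.
Squared distances: 178, 146, 65, 34, 250.
Maximum is 250, attained at T.
r = √250 ≈ 15.811.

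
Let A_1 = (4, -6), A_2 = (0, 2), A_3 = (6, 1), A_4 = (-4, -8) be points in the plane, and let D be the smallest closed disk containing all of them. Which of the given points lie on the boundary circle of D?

A_3, A_4

The farthest pair is A_3–A_4 with squared distance 181. The circle on this segment as diameter has centre (1, -3.5) and r² = 181/4 = 45.25.
Check A_1: distance² to centre = 15.25 ≤ 45.25, so it lies inside.
All remaining points lie in this disk, and no smaller disk contains both endpoints, so this is the minimum enclosing circle.
The points at distance exactly r from the centre are A_3, A_4 — 2 points.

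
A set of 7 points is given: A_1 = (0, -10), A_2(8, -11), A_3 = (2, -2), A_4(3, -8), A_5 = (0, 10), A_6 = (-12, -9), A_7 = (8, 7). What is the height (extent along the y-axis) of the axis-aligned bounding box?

21

max y = 10, min y = -11, so height = 21.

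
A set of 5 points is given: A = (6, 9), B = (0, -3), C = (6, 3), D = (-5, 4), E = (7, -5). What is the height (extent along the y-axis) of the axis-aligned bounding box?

max y = 9, min y = -5, so height = 14.

14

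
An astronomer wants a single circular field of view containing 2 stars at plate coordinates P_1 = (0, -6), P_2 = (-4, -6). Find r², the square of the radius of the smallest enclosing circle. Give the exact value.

4

The smallest circle enclosing two points has them as diameter endpoints.
Centre = midpoint = (-2, -6); r² = |P_1P_2|²/4 = 16/4 = 4.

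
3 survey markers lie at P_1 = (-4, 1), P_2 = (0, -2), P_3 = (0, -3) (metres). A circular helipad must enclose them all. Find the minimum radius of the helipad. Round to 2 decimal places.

2.83

Side lengths²: P_1P_2² = 25, P_1P_3² = 32, P_2P_3² = 1.
Since P_1P_3² = 32 ≥ 25 + 1 = 26, the angle opposite P_1P_3 is not acute, so the smallest enclosing circle has P_1P_3 as diameter.
Centre = midpoint of P_1P_3 = (-2, -1), r² = 32/4 = 8.
r = √8 ≈ 2.83.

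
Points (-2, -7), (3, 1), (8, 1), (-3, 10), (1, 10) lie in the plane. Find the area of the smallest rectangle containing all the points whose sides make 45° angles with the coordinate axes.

In coordinates u = x + y, v = x − y the rectangle is axis-aligned; the map (x,y)→(u,v) scales areas by 2.
u-values: -9, 4, 9, 7, 11; range = 11 − (-9) = 20.
v-values: 5, 2, 7, -13, -9; range = 7 − (-13) = 20.
Area = (20 × 20) / 2 = 200.

200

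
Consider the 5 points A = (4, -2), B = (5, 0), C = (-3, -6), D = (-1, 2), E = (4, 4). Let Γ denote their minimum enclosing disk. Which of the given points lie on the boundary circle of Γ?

C, E

The minimum enclosing circle of a finite set is fixed by two of the points (as a diameter) or three (as a circumcircle).
The farthest pair is C–E with squared distance 149. The circle on this segment as diameter has centre (0.5, -1) and r² = 149/4 = 37.25.
Check A: distance² to centre = 13.25 ≤ 37.25, so it lies inside.
All remaining points lie in this disk, and no smaller disk contains both endpoints, so this is the minimum enclosing circle.
The points at distance exactly r from the centre are C, E — 2 points.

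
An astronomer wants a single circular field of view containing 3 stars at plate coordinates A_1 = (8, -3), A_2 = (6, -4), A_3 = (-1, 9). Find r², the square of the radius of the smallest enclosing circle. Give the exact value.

56.25

Side lengths²: A_1A_2² = 5, A_1A_3² = 225, A_2A_3² = 218.
Since A_1A_3² = 225 ≥ 218 + 5 = 223, the angle opposite A_1A_3 is not acute, so the smallest enclosing circle has A_1A_3 as diameter.
Centre = midpoint of A_1A_3 = (3.5, 3), r² = 225/4 = 56.25.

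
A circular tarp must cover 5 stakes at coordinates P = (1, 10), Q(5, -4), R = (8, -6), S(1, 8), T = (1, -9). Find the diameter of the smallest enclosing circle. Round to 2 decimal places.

A smallest enclosing disk is always determined by at most three of the input points on its boundary.
The minimum enclosing circle is determined by three boundary points: P, R, T.
Their circumcentre is (15/14, 0.5) with r² = 8845/98.
The farthest remaining point S is at distance² 5513/98 ≤ 8845/98.
Diameter = 2r = 2√(8845/98) ≈ 19.00.

19.00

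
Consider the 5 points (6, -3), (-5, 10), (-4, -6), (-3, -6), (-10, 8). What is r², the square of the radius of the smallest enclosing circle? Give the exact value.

A smallest enclosing disk is always determined by at most three of the input points on its boundary.
The farthest pair is (6, -3)–(-10, 8) with squared distance 377. The circle on this segment as diameter has centre (-2, 2.5) and r² = 377/4 = 94.25.
Check (-5, 10): distance² to centre = 65.25 ≤ 94.25, so it lies inside.
All remaining points lie in this disk, and no smaller disk contains both endpoints, so this is the minimum enclosing circle.

94.25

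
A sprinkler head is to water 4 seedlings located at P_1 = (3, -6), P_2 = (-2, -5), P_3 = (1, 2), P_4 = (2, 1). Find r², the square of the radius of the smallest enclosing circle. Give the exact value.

The minimum enclosing circle of a finite set is fixed by two of the points (as a diameter) or three (as a circumcircle).
The minimum enclosing circle is determined by three boundary points: P_1, P_2, P_3.
Their circumcentre is (22/19, -42/19) with r² = 6409/361.
The farthest remaining point P_4 is at distance² 3977/361 ≤ 6409/361.

6409/361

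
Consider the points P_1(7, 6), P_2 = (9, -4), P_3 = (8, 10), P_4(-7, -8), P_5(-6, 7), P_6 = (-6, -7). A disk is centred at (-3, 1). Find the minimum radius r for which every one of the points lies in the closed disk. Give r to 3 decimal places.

14.213

The required radius is the distance from (-3, 1) to the farthest point.
Squared distances: 125, 169, 202, 97, 45, 73.
Maximum is 202, attained at P_3.
r = √202 ≈ 14.213.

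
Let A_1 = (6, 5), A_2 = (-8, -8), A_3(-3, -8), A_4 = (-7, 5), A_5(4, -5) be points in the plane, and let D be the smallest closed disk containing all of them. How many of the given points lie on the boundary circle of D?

A smallest enclosing disk is always determined by at most three of the input points on its boundary.
The farthest pair is A_1–A_2 with squared distance 365. The circle on this segment as diameter has centre (-1, -1.5) and r² = 365/4 = 91.25.
Check A_3: distance² to centre = 46.25 ≤ 91.25, so it lies inside.
All remaining points lie in this disk, and no smaller disk contains both endpoints, so this is the minimum enclosing circle.
The points at distance exactly r from the centre are A_1, A_2 — 2 points.

2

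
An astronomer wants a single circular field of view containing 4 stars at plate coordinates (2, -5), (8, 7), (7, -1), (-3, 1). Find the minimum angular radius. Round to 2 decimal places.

6.84

By Welzl's lemma the MEC is supported by two points (diametrically opposite) or three points (on a circumcircle).
The minimum enclosing circle is determined by three boundary points: (2, -5), (8, 7), (-3, 1).
Their circumcentre is (3.8125, 1.59375) with r² = 46.7626953125.
The farthest remaining point (7, -1) is at distance² 16.8876953125 ≤ 46.7626953125.
r = √(46.7626953125) ≈ 6.84.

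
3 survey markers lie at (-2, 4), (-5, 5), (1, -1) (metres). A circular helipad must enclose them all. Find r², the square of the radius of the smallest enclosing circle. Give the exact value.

Call the three points A, B, C in the order given.
Side lengths²: AB² = 10, AC² = 34, BC² = 72.
Since BC² = 72 ≥ 34 + 10 = 44, the angle opposite BC is not acute, so the smallest enclosing circle has BC as diameter.
Centre = midpoint of BC = (-2, 2), r² = 72/4 = 18.

18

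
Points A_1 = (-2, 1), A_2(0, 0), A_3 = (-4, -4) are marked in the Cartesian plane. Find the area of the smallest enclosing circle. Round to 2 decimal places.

25.31

Side lengths²: A_1A_2² = 5, A_1A_3² = 29, A_2A_3² = 32.
Since A_2A_3² = 32 < 29 + 5 = 34, the triangle is acute, so the smallest enclosing circle is the circumcircle.
Circumcentre = (-13/6, -11/6), r² = 145/18.
Area = π·r² = π·145/18 ≈ 25.31.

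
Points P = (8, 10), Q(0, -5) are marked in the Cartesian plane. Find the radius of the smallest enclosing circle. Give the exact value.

8.5

The smallest circle enclosing two points has them as diameter endpoints.
Centre = midpoint = (4, 2.5); r² = |PQ|²/4 = 289/4 = 72.25.
r = √(72.25) = 8.5.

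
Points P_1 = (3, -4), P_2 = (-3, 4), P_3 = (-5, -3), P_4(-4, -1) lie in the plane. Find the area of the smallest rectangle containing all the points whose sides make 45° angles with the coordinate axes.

63

In coordinates u = x + y, v = x − y the rectangle is axis-aligned; the map (x,y)→(u,v) scales areas by 2.
u-values: -1, 1, -8, -5; range = 1 − (-8) = 9.
v-values: 7, -7, -2, -3; range = 7 − (-7) = 14.
Area = (9 × 14) / 2 = 63.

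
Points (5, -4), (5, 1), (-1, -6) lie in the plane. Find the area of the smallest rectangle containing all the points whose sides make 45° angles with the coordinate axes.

In coordinates u = x + y, v = x − y the rectangle is axis-aligned; the map (x,y)→(u,v) scales areas by 2.
u-values: 1, 6, -7; range = 6 − (-7) = 13.
v-values: 9, 4, 5; range = 9 − 4 = 5.
Area = (13 × 5) / 2 = 32.5.

32.5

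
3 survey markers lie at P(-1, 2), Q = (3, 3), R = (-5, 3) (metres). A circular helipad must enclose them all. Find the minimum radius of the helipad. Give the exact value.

4

Side lengths²: PQ² = 17, PR² = 17, QR² = 64.
Since QR² = 64 ≥ 17 + 17 = 34, the angle opposite QR is not acute, so the smallest enclosing circle has QR as diameter.
Centre = midpoint of QR = (-1, 3), r² = 64/4 = 16.
r = √16 = 4.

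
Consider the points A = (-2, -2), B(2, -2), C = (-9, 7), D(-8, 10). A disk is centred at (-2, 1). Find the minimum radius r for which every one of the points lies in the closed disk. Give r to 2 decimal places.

10.82

The required radius is the distance from (-2, 1) to the farthest point.
Squared distances: 9, 25, 85, 117.
Maximum is 117, attained at D.
r = √117 ≈ 10.82.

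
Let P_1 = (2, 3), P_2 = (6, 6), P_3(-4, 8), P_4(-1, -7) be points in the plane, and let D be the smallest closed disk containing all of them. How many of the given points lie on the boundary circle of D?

By Welzl's lemma the MEC is supported by two points (diametrically opposite) or three points (on a circumcircle).
The minimum enclosing circle is determined by three boundary points: P_2, P_3, P_4.
Their circumcentre is (-5/24, 23/24) with r² = 18421/288.
The farthest remaining point P_1 is at distance² 2605/288 ≤ 18421/288.
The points at distance exactly r from the centre are P_2, P_3, P_4 — 3 points.

3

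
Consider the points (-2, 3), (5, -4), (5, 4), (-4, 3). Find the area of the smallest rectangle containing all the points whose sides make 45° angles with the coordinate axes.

In coordinates u = x + y, v = x − y the rectangle is axis-aligned; the map (x,y)→(u,v) scales areas by 2.
u-values: 1, 1, 9, -1; range = 9 − (-1) = 10.
v-values: -5, 9, 1, -7; range = 9 − (-7) = 16.
Area = (10 × 16) / 2 = 80.

80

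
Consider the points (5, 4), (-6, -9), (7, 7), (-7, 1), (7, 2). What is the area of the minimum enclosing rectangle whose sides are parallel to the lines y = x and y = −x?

In coordinates u = x + y, v = x − y the rectangle is axis-aligned; the map (x,y)→(u,v) scales areas by 2.
u-values: 9, -15, 14, -6, 9; range = 14 − (-15) = 29.
v-values: 1, 3, 0, -8, 5; range = 5 − (-8) = 13.
Area = (29 × 13) / 2 = 188.5.

188.5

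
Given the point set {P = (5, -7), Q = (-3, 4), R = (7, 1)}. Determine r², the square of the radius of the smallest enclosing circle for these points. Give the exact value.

46.25

Side lengths²: PQ² = 185, PR² = 68, QR² = 109.
Since PQ² = 185 ≥ 109 + 68 = 177, the angle opposite PQ is not acute, so the smallest enclosing circle has PQ as diameter.
Centre = midpoint of PQ = (1, -1.5), r² = 185/4 = 46.25.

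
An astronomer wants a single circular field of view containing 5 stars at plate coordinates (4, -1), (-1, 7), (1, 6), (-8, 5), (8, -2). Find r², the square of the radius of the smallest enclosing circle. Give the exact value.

76.25

The minimum enclosing circle of a finite set is fixed by two of the points (as a diameter) or three (as a circumcircle).
The farthest pair is (-8, 5)–(8, -2) with squared distance 305. The circle on this segment as diameter has centre (0, 1.5) and r² = 305/4 = 76.25.
Check (4, -1): distance² to centre = 22.25 ≤ 76.25, so it lies inside.
All remaining points lie in this disk, and no smaller disk contains both endpoints, so this is the minimum enclosing circle.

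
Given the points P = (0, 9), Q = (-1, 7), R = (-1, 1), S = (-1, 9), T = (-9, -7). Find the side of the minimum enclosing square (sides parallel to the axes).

16

The bounding box has width 9 and height 16.
An axis-aligned square enclosing the set must have side ≥ max(width, height).
So the minimum side is max(9, 16) = 16.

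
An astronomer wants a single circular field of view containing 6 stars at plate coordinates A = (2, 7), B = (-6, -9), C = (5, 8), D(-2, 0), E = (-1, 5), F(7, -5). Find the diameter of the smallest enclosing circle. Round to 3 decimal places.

By Welzl's lemma the MEC is supported by two points (diametrically opposite) or three points (on a circumcircle).
The farthest pair is B–C with squared distance 410. The circle on this segment as diameter has centre (-0.5, -0.5) and r² = 410/4 = 102.5.
Check A: distance² to centre = 62.5 ≤ 102.5, so it lies inside.
All remaining points lie in this disk, and no smaller disk contains both endpoints, so this is the minimum enclosing circle.
Diameter = 2r = 2√(102.5) ≈ 20.248.

20.248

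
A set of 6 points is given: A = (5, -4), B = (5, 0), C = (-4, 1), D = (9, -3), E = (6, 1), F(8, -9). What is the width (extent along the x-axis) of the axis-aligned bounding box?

13

max x = 9, min x = -4, so width = 13.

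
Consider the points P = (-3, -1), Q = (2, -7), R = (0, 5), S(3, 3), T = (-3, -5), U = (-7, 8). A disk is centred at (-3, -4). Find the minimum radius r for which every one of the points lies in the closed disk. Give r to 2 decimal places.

12.65

The required radius is the distance from (-3, -4) to the farthest point.
Squared distances: 9, 34, 90, 85, 1, 160.
Maximum is 160, attained at U.
r = √160 ≈ 12.65.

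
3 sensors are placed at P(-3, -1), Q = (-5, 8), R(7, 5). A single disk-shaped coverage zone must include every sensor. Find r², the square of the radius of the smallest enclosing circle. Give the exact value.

42.5

Side lengths²: PQ² = 85, PR² = 136, QR² = 153.
Since QR² = 153 < 136 + 85 = 221, the triangle is acute, so the smallest enclosing circle is the circumcircle.
Circumcentre = (0.5, 4.5), r² = 42.5.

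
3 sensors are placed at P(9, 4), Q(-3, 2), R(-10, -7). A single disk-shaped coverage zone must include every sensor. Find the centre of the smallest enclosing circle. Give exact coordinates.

Side lengths²: PQ² = 148, PR² = 482, QR² = 130.
Since PR² = 482 ≥ 148 + 130 = 278, the angle opposite PR is not acute, so the smallest enclosing circle has PR as diameter.
Centre = midpoint of PR = (-0.5, -1.5), r² = 482/4 = 120.5.
Centre = (-0.5, -1.5).

(-0.5, -1.5)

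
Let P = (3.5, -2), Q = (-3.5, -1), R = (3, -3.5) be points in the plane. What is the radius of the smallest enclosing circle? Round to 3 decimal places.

Side lengths²: PQ² = 50, PR² = 2.5, QR² = 48.5.
Since PQ² = 50 < 48.5 + 2.5 = 51, the triangle is acute, so the smallest enclosing circle is the circumcircle.
Circumcentre = (-1/44, -73/44), r² = 12125/968.
r = √(12125/968) ≈ 3.539.

3.539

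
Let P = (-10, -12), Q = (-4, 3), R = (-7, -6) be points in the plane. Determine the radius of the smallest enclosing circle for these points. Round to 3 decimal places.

Side lengths²: PQ² = 261, PR² = 45, QR² = 90.
Since PQ² = 261 ≥ 90 + 45 = 135, the angle opposite PQ is not acute, so the smallest enclosing circle has PQ as diameter.
Centre = midpoint of PQ = (-7, -4.5), r² = 261/4 = 65.25.
r = √(65.25) ≈ 8.078.

8.078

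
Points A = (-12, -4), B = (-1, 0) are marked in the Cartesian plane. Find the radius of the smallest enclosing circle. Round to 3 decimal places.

The smallest circle enclosing two points has them as diameter endpoints.
Centre = midpoint = (-6.5, -2); r² = |AB|²/4 = 137/4 = 34.25.
r = √(34.25) ≈ 5.852.

5.852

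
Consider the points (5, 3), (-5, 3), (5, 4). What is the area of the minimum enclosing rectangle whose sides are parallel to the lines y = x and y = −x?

55

In coordinates u = x + y, v = x − y the rectangle is axis-aligned; the map (x,y)→(u,v) scales areas by 2.
u-values: 8, -2, 9; range = 9 − (-2) = 11.
v-values: 2, -8, 1; range = 2 − (-8) = 10.
Area = (11 × 10) / 2 = 55.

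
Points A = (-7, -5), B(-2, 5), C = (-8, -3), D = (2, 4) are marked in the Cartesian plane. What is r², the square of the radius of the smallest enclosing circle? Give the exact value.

The minimum enclosing circle of a finite set is fixed by two of the points (as a diameter) or three (as a circumcircle).
The farthest pair is A–D with squared distance 162. The circle on this segment as diameter has centre (-2.5, -0.5) and r² = 162/4 = 40.5.
Check B: distance² to centre = 30.5 ≤ 40.5, so it lies inside.
All remaining points lie in this disk, and no smaller disk contains both endpoints, so this is the minimum enclosing circle.

40.5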